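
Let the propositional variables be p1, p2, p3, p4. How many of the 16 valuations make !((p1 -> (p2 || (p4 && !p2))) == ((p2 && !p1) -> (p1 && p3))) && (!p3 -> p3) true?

Initial set: {T (!((p1 -> (p2 || (p4 && !p2))) == ((p2 && !p1) -> (p1 && p3))) && (!p3 -> p3))}.
T (!((p1 -> (p2 || (p4 && !p2))) == ((p2 && !p1) -> (p1 && p3))) && (!p3 -> p3)): α-rule — add T !((p1 -> (p2 || (p4 && !p2))) == ((p2 && !p1) -> (p1 && p3))), T (!p3 -> p3).
T !((p1 -> (p2 || (p4 && !p2))) == ((p2 && !p1) -> (p1 && p3))): β-rule — branch into T (p1 -> (p2 || (p4 && !p2))), F ((p2 && !p1) -> (p1 && p3))  //  F (p1 -> (p2 || (p4 && !p2))), T ((p2 && !p1) -> (p1 && p3)).
  branch 1 (add T (p1 -> (p2 || (p4 && !p2))), F ((p2 && !p1) -> (p1 && p3))):
    F ((p2 && !p1) -> (p1 && p3)): α-rule — add T (p2 && !p1), F (p1 && p3).
    T (p2 && !p1): α-rule — add T p2, T !p1.
    T (!p3 -> p3): β-rule — branch into F !p3  //  T p3.
      branch 1.1 (add F !p3):
        T (p1 -> (p2 || (p4 && !p2))): β-rule — branch into F p1  //  T (p2 || (p4 && !p2)).
          branch 1.1.1 (add F p1):
            F (p1 && p3): β-rule — branch into F p1  //  F p3.
              branch 1.1.1.1 (add F p1):
                ○ open, literals {p1=false, p2=true, p3=true}.
              branch 1.1.1.2 (add F p3):
                × closes — contains both p3 and !p3.
          branch 1.1.2 (add T (p2 || (p4 && !p2))):
            F (p1 && p3): β-rule — branch into F p1  //  F p3.
              branch 1.1.2.1 (add F p1):
                T (p2 || (p4 && !p2)): β-rule — branch into T p2  //  T (p4 && !p2).
                  branch 1.1.2.1.1 (add T p2):
                    ○ open, literals {p1=false, p2=true, p3=true}.
                  branch 1.1.2.1.2 (add T (p4 && !p2)):
                    T (p4 && !p2): α-rule — add T p4, T !p2.
                    × closes — contains both p2 and !p2.
              branch 1.1.2.2 (add F p3):
                × closes — contains both p3 and !p3.
      branch 1.2 (add T p3):
        T (p1 -> (p2 || (p4 && !p2))): β-rule — branch into F p1  //  T (p2 || (p4 && !p2)).
          branch 1.2.1 (add F p1):
            F (p1 && p3): β-rule — branch into F p1  //  F p3.
              branch 1.2.1.1 (add F p1):
                ○ open, literals {p1=false, p2=true, p3=true}.
              branch 1.2.1.2 (add F p3):
                × closes — contains both p3 and !p3.
          branch 1.2.2 (add T (p2 || (p4 && !p2))):
            F (p1 && p3): β-rule — branch into F p1  //  F p3.
              branch 1.2.2.1 (add F p1):
                T (p2 || (p4 && !p2)): β-rule — branch into T p2  //  T (p4 && !p2).
                  branch 1.2.2.1.1 (add T p2):
                    ○ open, literals {p1=false, p2=true, p3=true}.
                  branch 1.2.2.1.2 (add T (p4 && !p2)):
                    T (p4 && !p2): α-rule — add T p4, T !p2.
                    × closes — contains both p2 and !p2.
              branch 1.2.2.2 (add F p3):
                × closes — contains both p3 and !p3.
  branch 2 (add F (p1 -> (p2 || (p4 && !p2))), T ((p2 && !p1) -> (p1 && p3))):
    F (p1 -> (p2 || (p4 && !p2))): α-rule — add T p1, F (p2 || (p4 && !p2)).
    F (p2 || (p4 && !p2)): α-rule — add F p2, F (p4 && !p2).
    T (!p3 -> p3): β-rule — branch into F !p3  //  T p3.
      branch 2.1 (add F !p3):
        T ((p2 && !p1) -> (p1 && p3)): β-rule — branch into F (p2 && !p1)  //  T (p1 && p3).
          branch 2.1.1 (add F (p2 && !p1)):
            F (p4 && !p2): β-rule — branch into F p4  //  F !p2.
              branch 2.1.1.1 (add F p4):
                F (p2 && !p1): β-rule — branch into F p2  //  F !p1.
                  branch 2.1.1.1.1 (add F p2):
                    ○ open, literals {p1=true, p2=false, p3=true, p4=false}.
                  branch 2.1.1.1.2 (add F !p1):
                    ○ open, literals {p1=true, p2=false, p3=true, p4=false}.
              branch 2.1.1.2 (add F !p2):
                × closes — contains both p2 and !p2.
          branch 2.1.2 (add T (p1 && p3)):
            T (p1 && p3): α-rule — add T p1, T p3.
            F (p4 && !p2): β-rule — branch into F p4  //  F !p2.
              branch 2.1.2.1 (add F p4):
                ○ open, literals {p1=true, p2=false, p3=true, p4=false}.
              branch 2.1.2.2 (add F !p2):
                × closes — contains both p2 and !p2.
      branch 2.2 (add T p3):
        T ((p2 && !p1) -> (p1 && p3)): β-rule — branch into F (p2 && !p1)  //  T (p1 && p3).
          branch 2.2.1 (add F (p2 && !p1)):
            F (p4 && !p2): β-rule — branch into F p4  //  F !p2.
              branch 2.2.1.1 (add F p4):
                F (p2 && !p1): β-rule — branch into F p2  //  F !p1.
                  branch 2.2.1.1.1 (add F p2):
                    ○ open, literals {p1=true, p2=false, p3=true, p4=false}.
                  branch 2.2.1.1.2 (add F !p1):
                    ○ open, literals {p1=true, p2=false, p3=true, p4=false}.
              branch 2.2.1.2 (add F !p2):
                × closes — contains both p2 and !p2.
          branch 2.2.2 (add T (p1 && p3)):
            T (p1 && p3): α-rule — add T p1, T p3.
            F (p4 && !p2): β-rule — branch into F p4  //  F !p2.
              branch 2.2.2.1 (add F p4):
                ○ open, literals {p1=true, p2=false, p3=true, p4=false}.
              branch 2.2.2.2 (add F !p2):
                × closes — contains both p2 and !p2.
10 branches closed, 10 open.
Each open branch fixes some atoms; the unmentioned ones are free. Counting distinct full assignments: branch {p1=false, p2=true, p3=true} (p4) contributes 2 new; branch {p1=false, p2=true, p3=true} (p4) contributes 0 new; branch {p1=false, p2=true, p3=true} (p4) contributes 0 new; branch {p1=false, p2=true, p3=true} (p4) contributes 0 new; branch {p1=true, p2=false, p3=true, p4=false} (none free) contributes 1 new; branch {p1=true, p2=false, p3=true, p4=false} (none free) contributes 0 new; branch {p1=true, p2=false, p3=true, p4=false} (none free) contributes 0 new; branch {p1=true, p2=false, p3=true, p4=false} (none free) contributes 0 new; branch {p1=true, p2=false, p3=true, p4=false} (none free) contributes 0 new; branch {p1=true, p2=false, p3=true, p4=false} (none free) contributes 0 new. Total: 3.

3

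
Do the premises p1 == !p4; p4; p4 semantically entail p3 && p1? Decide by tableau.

No

Initial set: {(p1 == !p4); p4; p4; !(p3 && p1)}.
(p1 == !p4): β-rule — branch into p1, !p4  //  !p1, !!p4.
  branch 1 (add p1, !p4):
    × closes — contains both p4 and !p4.
  branch 2 (add !p1, !!p4):
    !(p3 && p1): β-rule — branch into !p3  //  !p1.
      branch 2.1 (add !p3):
        ○ open, literals {p1=F, p3=F, p4=T}.
      branch 2.2 (add !p1):
        ○ open, literals {p1=F, p4=T}.
1 branch closed, 2 open.
An open branch gives a countermodel: p1=F, p3=F, p4=T (unmentioned atoms arbitrary); the premises hold there but the conclusion fails.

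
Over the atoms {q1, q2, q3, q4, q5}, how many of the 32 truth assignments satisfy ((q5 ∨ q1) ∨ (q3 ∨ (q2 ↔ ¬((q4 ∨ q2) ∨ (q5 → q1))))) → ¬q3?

Initial set: {(((q5 ∨ q1) ∨ (q3 ∨ (q2 ↔ ¬((q4 ∨ q2) ∨ (q5 → q1))))) → ¬q3)}.
(((q5 ∨ q1) ∨ (q3 ∨ (q2 ↔ ¬((q4 ∨ q2) ∨ (q5 → q1))))) → ¬q3): β-rule — branch into ¬((q5 ∨ q1) ∨ (q3 ∨ (q2 ↔ ¬((q4 ∨ q2) ∨ (q5 → q1)))))  //  ¬q3.
  branch 1 (add ¬((q5 ∨ q1) ∨ (q3 ∨ (q2 ↔ ¬((q4 ∨ q2) ∨ (q5 → q1)))))):
    ¬((q5 ∨ q1) ∨ (q3 ∨ (q2 ↔ ¬((q4 ∨ q2) ∨ (q5 → q1))))): α-rule — add ¬(q5 ∨ q1), ¬(q3 ∨ (q2 ↔ ¬((q4 ∨ q2) ∨ (q5 → q1)))).
    ¬(q5 ∨ q1): α-rule — add ¬q5, ¬q1.
    ¬(q3 ∨ (q2 ↔ ¬((q4 ∨ q2) ∨ (q5 → q1)))): α-rule — add ¬q3, ¬(q2 ↔ ¬((q4 ∨ q2) ∨ (q5 → q1))).
    ¬(q2 ↔ ¬((q4 ∨ q2) ∨ (q5 → q1))): β-rule — branch into q2, ¬¬((q4 ∨ q2) ∨ (q5 → q1))  //  ¬q2, ¬((q4 ∨ q2) ∨ (q5 → q1)).
      branch 1.1 (add q2, ¬¬((q4 ∨ q2) ∨ (q5 → q1))):
        ¬¬((q4 ∨ q2) ∨ (q5 → q1)): β-rule — branch into (q4 ∨ q2)  //  (q5 → q1).
          branch 1.1.1 (add (q4 ∨ q2)):
            (q4 ∨ q2): β-rule — branch into q4  //  q2.
              branch 1.1.1.1 (add q4):
                ○ open, literals {q1=0, q2=1, q3=0, q4=1, q5=0}.
              branch 1.1.1.2 (add q2):
                ○ open, literals {q1=0, q2=1, q3=0, q5=0}.
          branch 1.1.2 (add (q5 → q1)):
            (q5 → q1): β-rule — branch into ¬q5  //  q1.
              branch 1.1.2.1 (add ¬q5):
                ○ open, literals {q1=0, q2=1, q3=0, q5=0}.
              branch 1.1.2.2 (add q1):
                × closes — contains both q1 and ¬q1.
      branch 1.2 (add ¬q2, ¬((q4 ∨ q2) ∨ (q5 → q1))):
        ¬((q4 ∨ q2) ∨ (q5 → q1)): α-rule — add ¬(q4 ∨ q2), ¬(q5 → q1).
        ¬(q4 ∨ q2): α-rule — add ¬q4, ¬q2.
        ¬(q5 → q1): α-rule — add q5, ¬q1.
        × closes — contains both q5 and ¬q5.
  branch 2 (add ¬q3):
    ○ open, literals {q3=0}.
2 branches closed, 4 open.
Each open branch fixes some atoms; the unmentioned ones are free. Counting distinct full assignments: branch {q1=0, q2=1, q3=0, q4=1, q5=0} (none free) contributes 1 new; branch {q1=0, q2=1, q3=0, q5=0} (q4) contributes 1 new; branch {q1=0, q2=1, q3=0, q5=0} (q4) contributes 0 new; branch {q3=0} (q1, q2, q4, q5) contributes 14 new. Total: 16.

16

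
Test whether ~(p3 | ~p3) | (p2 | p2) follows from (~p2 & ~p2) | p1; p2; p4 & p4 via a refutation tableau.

Yes

Initial set: {((~p2 & ~p2) | p1); p2; (p4 & p4); ~(~(p3 | ~p3) | (p2 | p2))}.
(p4 & p4): α-rule — add p4, p4.
~(~(p3 | ~p3) | (p2 | p2)): α-rule — add ~~(p3 | ~p3), ~(p2 | p2).
~(p2 | p2): α-rule — add ~p2, ~p2.
× closes — contains both p2 and ~p2.
All 1 branch closes.
Every branch closed, so the premises entail the conclusion.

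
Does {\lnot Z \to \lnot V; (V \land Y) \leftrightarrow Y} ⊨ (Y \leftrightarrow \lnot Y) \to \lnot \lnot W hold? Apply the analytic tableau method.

Initial set: {(\lnot Z \to \lnot V); ((V \land Y) \leftrightarrow Y); \lnot ((Y \leftrightarrow \lnot Y) \to \lnot \lnot W)}.
\lnot ((Y \leftrightarrow \lnot Y) \to \lnot \lnot W): α-rule — add (Y \leftrightarrow \lnot Y), \lnot \lnot \lnot W.
\lnot \lnot \lnot W: drop double negation, giving \lnot W.
(\lnot Z \to \lnot V): β-rule — branch into \lnot \lnot Z  //  \lnot V.
  branch 1 (add \lnot \lnot Z):
    ((V \land Y) \leftrightarrow Y): β-rule — branch into (V \land Y), Y  //  \lnot (V \land Y), \lnot Y.
      branch 1.1 (add (V \land Y), Y):
        (V \land Y): α-rule — add V, Y.
        (Y \leftrightarrow \lnot Y): β-rule — branch into Y, \lnot Y  //  \lnot Y, \lnot \lnot Y.
          branch 1.1.1 (add Y, \lnot Y):
            × closes — contains both Y and \lnot Y.
          branch 1.1.2 (add \lnot Y, \lnot \lnot Y):
            × closes — contains both Y and \lnot Y.
      branch 1.2 (add \lnot (V \land Y), \lnot Y):
        (Y \leftrightarrow \lnot Y): β-rule — branch into Y, \lnot Y  //  \lnot Y, \lnot \lnot Y.
          branch 1.2.1 (add Y, \lnot Y):
            × closes — contains both Y and \lnot Y.
          branch 1.2.2 (add \lnot Y, \lnot \lnot Y):
            × closes — contains both Y and \lnot Y.
  branch 2 (add \lnot V):
    ((V \land Y) \leftrightarrow Y): β-rule — branch into (V \land Y), Y  //  \lnot (V \land Y), \lnot Y.
      branch 2.1 (add (V \land Y), Y):
        (V \land Y): α-rule — add V, Y.
        × closes — contains both V and \lnot V.
      branch 2.2 (add \lnot (V \land Y), \lnot Y):
        (Y \leftrightarrow \lnot Y): β-rule — branch into Y, \lnot Y  //  \lnot Y, \lnot \lnot Y.
          branch 2.2.1 (add Y, \lnot Y):
            × closes — contains both Y and \lnot Y.
          branch 2.2.2 (add \lnot Y, \lnot \lnot Y):
            × closes — contains both Y and \lnot Y.
All 7 branches close.
Every branch closed, so the premises entail the conclusion.

Yes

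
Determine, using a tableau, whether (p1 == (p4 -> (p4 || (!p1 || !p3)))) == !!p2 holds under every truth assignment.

Assume the negation and expand:
Initial set: {!((p1 == (p4 -> (p4 || (!p1 || !p3)))) == !!p2)}.
!((p1 == (p4 -> (p4 || (!p1 || !p3)))) == !!p2): β-rule — branch into (p1 == (p4 -> (p4 || (!p1 || !p3)))), !!!p2  //  !(p1 == (p4 -> (p4 || (!p1 || !p3)))), !!p2.
  branch 1 (add (p1 == (p4 -> (p4 || (!p1 || !p3)))), !!!p2):
    !!!p2: drop double negation, giving !p2.
    (p1 == (p4 -> (p4 || (!p1 || !p3)))): β-rule — branch into p1, (p4 -> (p4 || (!p1 || !p3)))  //  !p1, !(p4 -> (p4 || (!p1 || !p3))).
      branch 1.1 (add p1, (p4 -> (p4 || (!p1 || !p3)))):
        (p4 -> (p4 || (!p1 || !p3))): β-rule — branch into !p4  //  (p4 || (!p1 || !p3)).
          branch 1.1.1 (add !p4):
            ○ open, literals {p1=true, p2=false, p4=false}.
          branch 1.1.2 (add (p4 || (!p1 || !p3))):
            (p4 || (!p1 || !p3)): β-rule — branch into p4  //  (!p1 || !p3).
              branch 1.1.2.1 (add p4):
                ○ open, literals {p1=true, p2=false, p4=true}.
              branch 1.1.2.2 (add (!p1 || !p3)):
                (!p1 || !p3): β-rule — branch into !p1  //  !p3.
                  branch 1.1.2.2.1 (add !p1):
                    × closes — contains both p1 and !p1.
                  branch 1.1.2.2.2 (add !p3):
                    ○ open, literals {p1=true, p2=false, p3=false}.
      branch 1.2 (add !p1, !(p4 -> (p4 || (!p1 || !p3)))):
        !(p4 -> (p4 || (!p1 || !p3))): α-rule — add p4, !(p4 || (!p1 || !p3)).
        !(p4 || (!p1 || !p3)): α-rule — add !p4, !(!p1 || !p3).
        × closes — contains both p4 and !p4.
  branch 2 (add !(p1 == (p4 -> (p4 || (!p1 || !p3)))), !!p2):
    !!p2: drop double negation, giving p2.
    !(p1 == (p4 -> (p4 || (!p1 || !p3)))): β-rule — branch into p1, !(p4 -> (p4 || (!p1 || !p3)))  //  !p1, (p4 -> (p4 || (!p1 || !p3))).
      branch 2.1 (add p1, !(p4 -> (p4 || (!p1 || !p3)))):
        !(p4 -> (p4 || (!p1 || !p3))): α-rule — add p4, !(p4 || (!p1 || !p3)).
        !(p4 || (!p1 || !p3)): α-rule — add !p4, !(!p1 || !p3).
        × closes — contains both p4 and !p4.
      branch 2.2 (add !p1, (p4 -> (p4 || (!p1 || !p3)))):
        (p4 -> (p4 || (!p1 || !p3))): β-rule — branch into !p4  //  (p4 || (!p1 || !p3)).
          branch 2.2.1 (add !p4):
            ○ open, literals {p1=false, p2=true, p4=false}.
          branch 2.2.2 (add (p4 || (!p1 || !p3))):
            (p4 || (!p1 || !p3)): β-rule — branch into p4  //  (!p1 || !p3).
              branch 2.2.2.1 (add p4):
                ○ open, literals {p1=false, p2=true, p4=true}.
              branch 2.2.2.2 (add (!p1 || !p3)):
                (!p1 || !p3): β-rule — branch into !p1  //  !p3.
                  branch 2.2.2.2.1 (add !p1):
                    ○ open, literals {p1=false, p2=true}.
                  branch 2.2.2.2.2 (add !p3):
                    ○ open, literals {p1=false, p2=true, p3=false}.
3 branches closed, 7 open.
An open branch gives a countermodel: p1=true, p2=false, p4=false (unmentioned atoms arbitrary); under it the original formula is false.

Not valid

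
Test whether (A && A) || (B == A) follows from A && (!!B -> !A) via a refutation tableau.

Initial set: {(A && (!!B -> !A)); !((A && A) || (B == A))}.
(A && (!!B -> !A)): α-rule — add A, (!!B -> !A).
!((A && A) || (B == A)): α-rule — add !(A && A), !(B == A).
(!!B -> !A): β-rule — branch into !!!B  //  !A.
  branch 1 (add !!!B):
    !!!B: drop double negation, giving !B.
    !(A && A): β-rule — branch into !A  //  !A.
      branch 1.1 (add !A):
        × closes — contains both A and !A.
      branch 1.2 (add !A):
        × closes — contains both A and !A.
  branch 2 (add !A):
    × closes — contains both A and !A.
All 3 branches close.
Every branch closed, so the premises entail the conclusion.

Yes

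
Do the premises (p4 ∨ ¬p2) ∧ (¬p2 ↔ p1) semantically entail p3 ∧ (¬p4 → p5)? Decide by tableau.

No

Initial set: {T ((p4 ∨ ¬p2) ∧ (¬p2 ↔ p1)); F (p3 ∧ (¬p4 → p5))}.
T ((p4 ∨ ¬p2) ∧ (¬p2 ↔ p1)): α-rule — add T (p4 ∨ ¬p2), T (¬p2 ↔ p1).
F (p3 ∧ (¬p4 → p5)): β-rule — branch into F p3  //  F (¬p4 → p5).
  branch 1 (add F p3):
    T (p4 ∨ ¬p2): β-rule — branch into T p4  //  T ¬p2.
      branch 1.1 (add T p4):
        T (¬p2 ↔ p1): β-rule — branch into T ¬p2, T p1  //  F ¬p2, F p1.
          branch 1.1.1 (add T ¬p2, T p1):
            ○ open, literals {p1=T, p2=F, p3=F, p4=T}.
          branch 1.1.2 (add F ¬p2, F p1):
            ○ open, literals {p1=F, p2=T, p3=F, p4=T}.
      branch 1.2 (add T ¬p2):
        T (¬p2 ↔ p1): β-rule — branch into T ¬p2, T p1  //  F ¬p2, F p1.
          branch 1.2.1 (add T ¬p2, T p1):
            ○ open, literals {p1=T, p2=F, p3=F}.
          branch 1.2.2 (add F ¬p2, F p1):
            × closes — contains both p2 and ¬p2.
  branch 2 (add F (¬p4 → p5)):
    F (¬p4 → p5): α-rule — add T ¬p4, F p5.
    T (p4 ∨ ¬p2): β-rule — branch into T p4  //  T ¬p2.
      branch 2.1 (add T p4):
        × closes — contains both p4 and ¬p4.
      branch 2.2 (add T ¬p2):
        T (¬p2 ↔ p1): β-rule — branch into T ¬p2, T p1  //  F ¬p2, F p1.
          branch 2.2.1 (add T ¬p2, T p1):
            ○ open, literals {p1=T, p2=F, p4=F, p5=F}.
          branch 2.2.2 (add F ¬p2, F p1):
            × closes — contains both p2 and ¬p2.
3 branches closed, 4 open.
An open branch gives a countermodel: p1=T, p2=F, p3=F, p4=T (unmentioned atoms arbitrary); the premises hold there but the conclusion fails.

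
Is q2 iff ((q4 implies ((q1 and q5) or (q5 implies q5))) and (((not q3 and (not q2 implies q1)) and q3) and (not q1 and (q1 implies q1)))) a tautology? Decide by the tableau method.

Assume the negation and expand:
Initial set: {not (q2 iff ((q4 implies ((q1 and q5) or (q5 implies q5))) and (((not q3 and (not q2 implies q1)) and q3) and (not q1 and (q1 implies q1)))))}.
not (q2 iff ((q4 implies ((q1 and q5) or (q5 implies q5))) and (((not q3 and (not q2 implies q1)) and q3) and (not q1 and (q1 implies q1))))): β-rule — branch into q2, not ((q4 implies ((q1 and q5) or (q5 implies q5))) and (((not q3 and (not q2 implies q1)) and q3) and (not q1 and (q1 implies q1))))  //  not q2, ((q4 implies ((q1 and q5) or (q5 implies q5))) and (((not q3 and (not q2 implies q1)) and q3) and (not q1 and (q1 implies q1)))).
  branch 1 (add q2, not ((q4 implies ((q1 and q5) or (q5 implies q5))) and (((not q3 and (not q2 implies q1)) and q3) and (not q1 and (q1 implies q1))))):
    not ((q4 implies ((q1 and q5) or (q5 implies q5))) and (((not q3 and (not q2 implies q1)) and q3) and (not q1 and (q1 implies q1)))): β-rule — branch into not (q4 implies ((q1 and q5) or (q5 implies q5)))  //  not (((not q3 and (not q2 implies q1)) and q3) and (not q1 and (q1 implies q1))).
      branch 1.1 (add not (q4 implies ((q1 and q5) or (q5 implies q5)))):
        not (q4 implies ((q1 and q5) or (q5 implies q5))): α-rule — add q4, not ((q1 and q5) or (q5 implies q5)).
        not ((q1 and q5) or (q5 implies q5)): α-rule — add not (q1 and q5), not (q5 implies q5).
        not (q5 implies q5): α-rule — add q5, not q5.
        × closes — contains both q5 and not q5.
      branch 1.2 (add not (((not q3 and (not q2 implies q1)) and q3) and (not q1 and (q1 implies q1)))):
        not (((not q3 and (not q2 implies q1)) and q3) and (not q1 and (q1 implies q1))): β-rule — branch into not ((not q3 and (not q2 implies q1)) and q3)  //  not (not q1 and (q1 implies q1)).
          branch 1.2.1 (add not ((not q3 and (not q2 implies q1)) and q3)):
            not ((not q3 and (not q2 implies q1)) and q3): β-rule — branch into not (not q3 and (not q2 implies q1))  //  not q3.
              branch 1.2.1.1 (add not (not q3 and (not q2 implies q1))):
                not (not q3 and (not q2 implies q1)): β-rule — branch into not not q3  //  not (not q2 implies q1).
                  branch 1.2.1.1.1 (add not not q3):
                    ○ open, literals {q2=T, q3=T}.
                  branch 1.2.1.1.2 (add not (not q2 implies q1)):
                    not (not q2 implies q1): α-rule — add not q2, not q1.
                    × closes — contains both q2 and not q2.
              branch 1.2.1.2 (add not q3):
                ○ open, literals {q2=T, q3=F}.
          branch 1.2.2 (add not (not q1 and (q1 implies q1))):
            not (not q1 and (q1 implies q1)): β-rule — branch into not not q1  //  not (q1 implies q1).
              branch 1.2.2.1 (add not not q1):
                ○ open, literals {q1=T, q2=T}.
              branch 1.2.2.2 (add not (q1 implies q1)):
                not (q1 implies q1): α-rule — add q1, not q1.
                × closes — contains both q1 and not q1.
  branch 2 (add not q2, ((q4 implies ((q1 and q5) or (q5 implies q5))) and (((not q3 and (not q2 implies q1)) and q3) and (not q1 and (q1 implies q1))))):
    ((q4 implies ((q1 and q5) or (q5 implies q5))) and (((not q3 and (not q2 implies q1)) and q3) and (not q1 and (q1 implies q1)))): α-rule — add (q4 implies ((q1 and q5) or (q5 implies q5))), (((not q3 and (not q2 implies q1)) and q3) and (not q1 and (q1 implies q1))).
    (((not q3 and (not q2 implies q1)) and q3) and (not q1 and (q1 implies q1))): α-rule — add ((not q3 and (not q2 implies q1)) and q3), (not q1 and (q1 implies q1)).
    ((not q3 and (not q2 implies q1)) and q3): α-rule — add (not q3 and (not q2 implies q1)), q3.
    (not q1 and (q1 implies q1)): α-rule — add not q1, (q1 implies q1).
    (not q3 and (not q2 implies q1)): α-rule — add not q3, (not q2 implies q1).
    × closes — contains both q3 and not q3.
4 branches closed, 3 open.
An open branch gives a countermodel: q2=T, q3=T (unmentioned atoms arbitrary); under it the original formula is false.

Not valid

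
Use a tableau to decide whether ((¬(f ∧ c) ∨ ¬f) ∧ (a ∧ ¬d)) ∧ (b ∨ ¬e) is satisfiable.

Satisfiable

Initial set: {(((¬(f ∧ c) ∨ ¬f) ∧ (a ∧ ¬d)) ∧ (b ∨ ¬e))}.
(((¬(f ∧ c) ∨ ¬f) ∧ (a ∧ ¬d)) ∧ (b ∨ ¬e)): α-rule — add ((¬(f ∧ c) ∨ ¬f) ∧ (a ∧ ¬d)), (b ∨ ¬e).
((¬(f ∧ c) ∨ ¬f) ∧ (a ∧ ¬d)): α-rule — add (¬(f ∧ c) ∨ ¬f), (a ∧ ¬d).
(a ∧ ¬d): α-rule — add a, ¬d.
(b ∨ ¬e): β-rule — branch into b  //  ¬e.
  branch 1 (add b):
    (¬(f ∧ c) ∨ ¬f): β-rule — branch into ¬(f ∧ c)  //  ¬f.
      branch 1.1 (add ¬(f ∧ c)):
        ¬(f ∧ c): β-rule — branch into ¬f  //  ¬c.
          branch 1.1.1 (add ¬f):
            ○ open, literals {a=T, b=T, d=F, f=F}.
          branch 1.1.2 (add ¬c):
            ○ open, literals {a=T, b=T, c=F, d=F}.
      branch 1.2 (add ¬f):
        ○ open, literals {a=T, b=T, d=F, f=F}.
  branch 2 (add ¬e):
    (¬(f ∧ c) ∨ ¬f): β-rule — branch into ¬(f ∧ c)  //  ¬f.
      branch 2.1 (add ¬(f ∧ c)):
        ¬(f ∧ c): β-rule — branch into ¬f  //  ¬c.
          branch 2.1.1 (add ¬f):
            ○ open, literals {a=T, d=F, e=F, f=F}.
          branch 2.1.2 (add ¬c):
            ○ open, literals {a=T, c=F, d=F, e=F}.
      branch 2.2 (add ¬f):
        ○ open, literals {a=T, d=F, e=F, f=F}.
0 branches closed, 6 open.
An open branch gives a satisfying assignment: a=T, b=T, d=F, f=F.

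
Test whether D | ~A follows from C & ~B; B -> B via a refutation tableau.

No

Initial set: {(C & ~B); (B -> B); ~(D | ~A)}.
(C & ~B): α-rule — add C, ~B.
~(D | ~A): α-rule — add ~D, ~~A.
(B -> B): β-rule — branch into ~B  //  B.
  branch 1 (add ~B):
    ○ open, literals {A=true, B=false, C=true, D=false}.
  branch 2 (add B):
    × closes — contains both B and ~B.
1 branch closed, 1 open.
An open branch gives a countermodel: A=true, B=false, C=true, D=false (unmentioned atoms arbitrary); the premises hold there but the conclusion fails.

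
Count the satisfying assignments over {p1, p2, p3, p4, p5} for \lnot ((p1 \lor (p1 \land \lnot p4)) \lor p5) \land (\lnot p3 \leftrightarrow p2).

4

Initial set: {(\lnot ((p1 \lor (p1 \land \lnot p4)) \lor p5) \land (\lnot p3 \leftrightarrow p2))}.
(\lnot ((p1 \lor (p1 \land \lnot p4)) \lor p5) \land (\lnot p3 \leftrightarrow p2)): α-rule — add \lnot ((p1 \lor (p1 \land \lnot p4)) \lor p5), (\lnot p3 \leftrightarrow p2).
\lnot ((p1 \lor (p1 \land \lnot p4)) \lor p5): α-rule — add \lnot (p1 \lor (p1 \land \lnot p4)), \lnot p5.
\lnot (p1 \lor (p1 \land \lnot p4)): α-rule — add \lnot p1, \lnot (p1 \land \lnot p4).
(\lnot p3 \leftrightarrow p2): β-rule — branch into \lnot p3, p2  //  \lnot \lnot p3, \lnot p2.
  branch 1 (add \lnot p3, p2):
    \lnot (p1 \land \lnot p4): β-rule — branch into \lnot p1  //  \lnot \lnot p4.
      branch 1.1 (add \lnot p1):
        ○ open, literals {p1=false, p2=true, p3=false, p5=false}.
      branch 1.2 (add \lnot \lnot p4):
        ○ open, literals {p1=false, p2=true, p3=false, p4=true, p5=false}.
  branch 2 (add \lnot \lnot p3, \lnot p2):
    \lnot (p1 \land \lnot p4): β-rule — branch into \lnot p1  //  \lnot \lnot p4.
      branch 2.1 (add \lnot p1):
        ○ open, literals {p1=false, p2=false, p3=true, p5=false}.
      branch 2.2 (add \lnot \lnot p4):
        ○ open, literals {p1=false, p2=false, p3=true, p4=true, p5=false}.
0 branches closed, 4 open.
Each open branch fixes some atoms; the unmentioned ones are free. Counting distinct full assignments: branch {p1=false, p2=true, p3=false, p5=false} (p4) contributes 2 new; branch {p1=false, p2=true, p3=false, p4=true, p5=false} (none free) contributes 0 new; branch {p1=false, p2=false, p3=true, p5=false} (p4) contributes 2 new; branch {p1=false, p2=false, p3=true, p4=true, p5=false} (none free) contributes 0 new. Total: 4.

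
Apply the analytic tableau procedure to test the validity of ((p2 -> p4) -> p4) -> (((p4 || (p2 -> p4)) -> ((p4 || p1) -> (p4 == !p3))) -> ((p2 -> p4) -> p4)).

Valid

Assume the negation and expand:
Initial set: {!(((p2 -> p4) -> p4) -> (((p4 || (p2 -> p4)) -> ((p4 || p1) -> (p4 == !p3))) -> ((p2 -> p4) -> p4)))}.
!(((p2 -> p4) -> p4) -> (((p4 || (p2 -> p4)) -> ((p4 || p1) -> (p4 == !p3))) -> ((p2 -> p4) -> p4))): α-rule — add ((p2 -> p4) -> p4), !(((p4 || (p2 -> p4)) -> ((p4 || p1) -> (p4 == !p3))) -> ((p2 -> p4) -> p4)).
!(((p4 || (p2 -> p4)) -> ((p4 || p1) -> (p4 == !p3))) -> ((p2 -> p4) -> p4)): α-rule — add ((p4 || (p2 -> p4)) -> ((p4 || p1) -> (p4 == !p3))), !((p2 -> p4) -> p4).
!((p2 -> p4) -> p4): α-rule — add (p2 -> p4), !p4.
((p2 -> p4) -> p4): β-rule — branch into !(p2 -> p4)  //  p4.
  branch 1 (add !(p2 -> p4)):
    !(p2 -> p4): α-rule — add p2, !p4.
    ((p4 || (p2 -> p4)) -> ((p4 || p1) -> (p4 == !p3))): β-rule — branch into !(p4 || (p2 -> p4))  //  ((p4 || p1) -> (p4 == !p3)).
      branch 1.1 (add !(p4 || (p2 -> p4))):
        !(p4 || (p2 -> p4)): α-rule — add !p4, !(p2 -> p4).
        !(p2 -> p4): α-rule — add p2, !p4.
        (p2 -> p4): β-rule — branch into !p2  //  p4.
          branch 1.1.1 (add !p2):
            × closes — contains both p2 and !p2.
          branch 1.1.2 (add p4):
            × closes — contains both p4 and !p4.
      branch 1.2 (add ((p4 || p1) -> (p4 == !p3))):
        (p2 -> p4): β-rule — branch into !p2  //  p4.
          branch 1.2.1 (add !p2):
            × closes — contains both p2 and !p2.
          branch 1.2.2 (add p4):
            × closes — contains both p4 and !p4.
  branch 2 (add p4):
    × closes — contains both p4 and !p4.
All 5 branches close.
Every branch closed, so the negation is unsatisfiable and the formula is valid.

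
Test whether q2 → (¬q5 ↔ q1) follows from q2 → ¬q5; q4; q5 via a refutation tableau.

Initial set: {(q2 → ¬q5); q4; q5; ¬(q2 → (¬q5 ↔ q1))}.
¬(q2 → (¬q5 ↔ q1)): α-rule — add q2, ¬(¬q5 ↔ q1).
(q2 → ¬q5): β-rule — branch into ¬q2  //  ¬q5.
  branch 1 (add ¬q2):
    × closes — contains both q2 and ¬q2.
  branch 2 (add ¬q5):
    × closes — contains both q5 and ¬q5.
All 2 branches close.
Every branch closed, so the premises entail the conclusion.

Yes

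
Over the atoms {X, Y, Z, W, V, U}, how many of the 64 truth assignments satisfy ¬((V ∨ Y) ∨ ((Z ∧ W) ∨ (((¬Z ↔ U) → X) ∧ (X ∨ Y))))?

Initial set: {¬((V ∨ Y) ∨ ((Z ∧ W) ∨ (((¬Z ↔ U) → X) ∧ (X ∨ Y))))}.
¬((V ∨ Y) ∨ ((Z ∧ W) ∨ (((¬Z ↔ U) → X) ∧ (X ∨ Y)))): α-rule — add ¬(V ∨ Y), ¬((Z ∧ W) ∨ (((¬Z ↔ U) → X) ∧ (X ∨ Y))).
¬(V ∨ Y): α-rule — add ¬V, ¬Y.
¬((Z ∧ W) ∨ (((¬Z ↔ U) → X) ∧ (X ∨ Y))): α-rule — add ¬(Z ∧ W), ¬(((¬Z ↔ U) → X) ∧ (X ∨ Y)).
¬(Z ∧ W): β-rule — branch into ¬Z  //  ¬W.
  branch 1 (add ¬Z):
    ¬(((¬Z ↔ U) → X) ∧ (X ∨ Y)): β-rule — branch into ¬((¬Z ↔ U) → X)  //  ¬(X ∨ Y).
      branch 1.1 (add ¬((¬Z ↔ U) → X)):
        ¬((¬Z ↔ U) → X): α-rule — add (¬Z ↔ U), ¬X.
        (¬Z ↔ U): β-rule — branch into ¬Z, U  //  ¬¬Z, ¬U.
          branch 1.1.1 (add ¬Z, U):
            ○ open, literals {U=1, V=0, X=0, Y=0, Z=0}.
          branch 1.1.2 (add ¬¬Z, ¬U):
            × closes — contains both Z and ¬Z.
      branch 1.2 (add ¬(X ∨ Y)):
        ¬(X ∨ Y): α-rule — add ¬X, ¬Y.
        ○ open, literals {V=0, X=0, Y=0, Z=0}.
  branch 2 (add ¬W):
    ¬(((¬Z ↔ U) → X) ∧ (X ∨ Y)): β-rule — branch into ¬((¬Z ↔ U) → X)  //  ¬(X ∨ Y).
      branch 2.1 (add ¬((¬Z ↔ U) → X)):
        ¬((¬Z ↔ U) → X): α-rule — add (¬Z ↔ U), ¬X.
        (¬Z ↔ U): β-rule — branch into ¬Z, U  //  ¬¬Z, ¬U.
          branch 2.1.1 (add ¬Z, U):
            ○ open, literals {U=1, V=0, W=0, X=0, Y=0, Z=0}.
          branch 2.1.2 (add ¬¬Z, ¬U):
            ○ open, literals {U=0, V=0, W=0, X=0, Y=0, Z=1}.
      branch 2.2 (add ¬(X ∨ Y)):
        ¬(X ∨ Y): α-rule — add ¬X, ¬Y.
        ○ open, literals {V=0, W=0, X=0, Y=0}.
1 branch closed, 5 open.
Each open branch fixes some atoms; the unmentioned ones are free. Counting distinct full assignments: branch {U=1, V=0, X=0, Y=0, Z=0} (W) contributes 2 new; branch {V=0, X=0, Y=0, Z=0} (W, U) contributes 2 new; branch {U=1, V=0, W=0, X=0, Y=0, Z=0} (none free) contributes 0 new; branch {U=0, V=0, W=0, X=0, Y=0, Z=1} (none free) contributes 1 new; branch {V=0, W=0, X=0, Y=0} (Z, U) contributes 1 new. Total: 6.

6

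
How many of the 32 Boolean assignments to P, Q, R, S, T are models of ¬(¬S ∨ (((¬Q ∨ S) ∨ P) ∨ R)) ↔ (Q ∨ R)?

Initial set: {T (¬(¬S ∨ (((¬Q ∨ S) ∨ P) ∨ R)) ↔ (Q ∨ R))}.
T (¬(¬S ∨ (((¬Q ∨ S) ∨ P) ∨ R)) ↔ (Q ∨ R)): β-rule — branch into T ¬(¬S ∨ (((¬Q ∨ S) ∨ P) ∨ R)), T (Q ∨ R)  //  F ¬(¬S ∨ (((¬Q ∨ S) ∨ P) ∨ R)), F (Q ∨ R).
  branch 1 (add T ¬(¬S ∨ (((¬Q ∨ S) ∨ P) ∨ R)), T (Q ∨ R)):
    T ¬(¬S ∨ (((¬Q ∨ S) ∨ P) ∨ R)): α-rule — add F ¬S, F (((¬Q ∨ S) ∨ P) ∨ R).
    F (((¬Q ∨ S) ∨ P) ∨ R): α-rule — add F ((¬Q ∨ S) ∨ P), F R.
    F ((¬Q ∨ S) ∨ P): α-rule — add F (¬Q ∨ S), F P.
    F (¬Q ∨ S): α-rule — add F ¬Q, F S.
    × closes — contains both S and ¬S.
  branch 2 (add F ¬(¬S ∨ (((¬Q ∨ S) ∨ P) ∨ R)), F (Q ∨ R)):
    F (Q ∨ R): α-rule — add F Q, F R.
    F ¬(¬S ∨ (((¬Q ∨ S) ∨ P) ∨ R)): β-rule — branch into T ¬S  //  T (((¬Q ∨ S) ∨ P) ∨ R).
      branch 2.1 (add T ¬S):
        ○ open, literals {Q=0, R=0, S=0}.
      branch 2.2 (add T (((¬Q ∨ S) ∨ P) ∨ R)):
        T (((¬Q ∨ S) ∨ P) ∨ R): β-rule — branch into T ((¬Q ∨ S) ∨ P)  //  T R.
          branch 2.2.1 (add T ((¬Q ∨ S) ∨ P)):
            T ((¬Q ∨ S) ∨ P): β-rule — branch into T (¬Q ∨ S)  //  T P.
              branch 2.2.1.1 (add T (¬Q ∨ S)):
                T (¬Q ∨ S): β-rule — branch into T ¬Q  //  T S.
                  branch 2.2.1.1.1 (add T ¬Q):
                    ○ open, literals {Q=0, R=0}.
                  branch 2.2.1.1.2 (add T S):
                    ○ open, literals {Q=0, R=0, S=1}.
              branch 2.2.1.2 (add T P):
                ○ open, literals {P=1, Q=0, R=0}.
          branch 2.2.2 (add T R):
            × closes — contains both R and ¬R.
2 branches closed, 4 open.
Each open branch fixes some atoms; the unmentioned ones are free. Counting distinct full assignments: branch {Q=0, R=0, S=0} (P, T) contributes 4 new; branch {Q=0, R=0} (P, S, T) contributes 4 new; branch {Q=0, R=0, S=1} (P, T) contributes 0 new; branch {P=1, Q=0, R=0} (S, T) contributes 0 new. Total: 8.

8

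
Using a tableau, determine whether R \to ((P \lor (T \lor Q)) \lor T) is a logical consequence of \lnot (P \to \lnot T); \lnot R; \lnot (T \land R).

Yes

Initial set: {\lnot (P \to \lnot T); \lnot R; \lnot (T \land R); \lnot (R \to ((P \lor (T \lor Q)) \lor T))}.
\lnot (P \to \lnot T): α-rule — add P, \lnot \lnot T.
\lnot (R \to ((P \lor (T \lor Q)) \lor T)): α-rule — add R, \lnot ((P \lor (T \lor Q)) \lor T).
× closes — contains both R and \lnot R.
All 1 branch closes.
Every branch closed, so the premises entail the conclusion.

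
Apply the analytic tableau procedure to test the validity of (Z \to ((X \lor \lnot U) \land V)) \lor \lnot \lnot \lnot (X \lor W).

Not valid

Assume the negation and expand:
Initial set: {\lnot ((Z \to ((X \lor \lnot U) \land V)) \lor \lnot \lnot \lnot (X \lor W))}.
\lnot ((Z \to ((X \lor \lnot U) \land V)) \lor \lnot \lnot \lnot (X \lor W)): α-rule — add \lnot (Z \to ((X \lor \lnot U) \land V)), \lnot \lnot \lnot \lnot (X \lor W).
\lnot (Z \to ((X \lor \lnot U) \land V)): α-rule — add Z, \lnot ((X \lor \lnot U) \land V).
\lnot \lnot \lnot \lnot (X \lor W): drop double negation, giving \lnot \lnot (X \lor W).
\lnot ((X \lor \lnot U) \land V): β-rule — branch into \lnot (X \lor \lnot U)  //  \lnot V.
  branch 1 (add \lnot (X \lor \lnot U)):
    \lnot (X \lor \lnot U): α-rule — add \lnot X, \lnot \lnot U.
    \lnot \lnot (X \lor W): β-rule — branch into X  //  W.
      branch 1.1 (add X):
        × closes — contains both X and \lnot X.
      branch 1.2 (add W):
        ○ open, literals {U=true, W=true, X=false, Z=true}.
  branch 2 (add \lnot V):
    \lnot \lnot (X \lor W): β-rule — branch into X  //  W.
      branch 2.1 (add X):
        ○ open, literals {V=false, X=true, Z=true}.
      branch 2.2 (add W):
        ○ open, literals {V=false, W=true, Z=true}.
1 branch closed, 3 open.
An open branch gives a countermodel: U=true, W=true, X=false, Z=true (unmentioned atoms arbitrary); under it the original formula is false.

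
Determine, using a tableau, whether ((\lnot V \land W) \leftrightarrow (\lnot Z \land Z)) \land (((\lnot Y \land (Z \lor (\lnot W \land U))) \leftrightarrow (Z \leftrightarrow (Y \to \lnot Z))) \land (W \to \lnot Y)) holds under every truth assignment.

Assume the negation and expand:
Initial set: {\lnot (((\lnot V \land W) \leftrightarrow (\lnot Z \land Z)) \land (((\lnot Y \land (Z \lor (\lnot W \land U))) \leftrightarrow (Z \leftrightarrow (Y \to \lnot Z))) \land (W \to \lnot Y)))}.
\lnot (((\lnot V \land W) \leftrightarrow (\lnot Z \land Z)) \land (((\lnot Y \land (Z \lor (\lnot W \land U))) \leftrightarrow (Z \leftrightarrow (Y \to \lnot Z))) \land (W \to \lnot Y))): β-rule — branch into \lnot ((\lnot V \land W) \leftrightarrow (\lnot Z \land Z))  //  \lnot (((\lnot Y \land (Z \lor (\lnot W \land U))) \leftrightarrow (Z \leftrightarrow (Y \to \lnot Z))) \land (W \to \lnot Y)).
  branch 1 (add \lnot ((\lnot V \land W) \leftrightarrow (\lnot Z \land Z))):
    \lnot ((\lnot V \land W) \leftrightarrow (\lnot Z \land Z)): β-rule — branch into (\lnot V \land W), \lnot (\lnot Z \land Z)  //  \lnot (\lnot V \land W), (\lnot Z \land Z).
      branch 1.1 (add (\lnot V \land W), \lnot (\lnot Z \land Z)):
        (\lnot V \land W): α-rule — add \lnot V, W.
        \lnot (\lnot Z \land Z): β-rule — branch into \lnot \lnot Z  //  \lnot Z.
          branch 1.1.1 (add \lnot \lnot Z):
            ○ open, literals {V=F, W=T, Z=T}.
          branch 1.1.2 (add \lnot Z):
            ○ open, literals {V=F, W=T, Z=F}.
      branch 1.2 (add \lnot (\lnot V \land W), (\lnot Z \land Z)):
        (\lnot Z \land Z): α-rule — add \lnot Z, Z.
        × closes — contains both Z and \lnot Z.
  branch 2 (add \lnot (((\lnot Y \land (Z \lor (\lnot W \land U))) \leftrightarrow (Z \leftrightarrow (Y \to \lnot Z))) \land (W \to \lnot Y))):
    \lnot (((\lnot Y \land (Z \lor (\lnot W \land U))) \leftrightarrow (Z \leftrightarrow (Y \to \lnot Z))) \land (W \to \lnot Y)): β-rule — branch into \lnot ((\lnot Y \land (Z \lor (\lnot W \land U))) \leftrightarrow (Z \leftrightarrow (Y \to \lnot Z)))  //  \lnot (W \to \lnot Y).
      branch 2.1 (add \lnot ((\lnot Y \land (Z \lor (\lnot W \land U))) \leftrightarrow (Z \leftrightarrow (Y \to \lnot Z)))):
        \lnot ((\lnot Y \land (Z \lor (\lnot W \land U))) \leftrightarrow (Z \leftrightarrow (Y \to \lnot Z))): β-rule — branch into (\lnot Y \land (Z \lor (\lnot W \land U))), \lnot (Z \leftrightarrow (Y \to \lnot Z))  //  \lnot (\lnot Y \land (Z \lor (\lnot W \land U))), (Z \leftrightarrow (Y \to \lnot Z)).
          branch 2.1.1 (add (\lnot Y \land (Z \lor (\lnot W \land U))), \lnot (Z \leftrightarrow (Y \to \lnot Z))):
            (\lnot Y \land (Z \lor (\lnot W \land U))): α-rule — add \lnot Y, (Z \lor (\lnot W \land U)).
            \lnot (Z \leftrightarrow (Y \to \lnot Z)): β-rule — branch into Z, \lnot (Y \to \lnot Z)  //  \lnot Z, (Y \to \lnot Z).
              branch 2.1.1.1 (add Z, \lnot (Y \to \lnot Z)):
                \lnot (Y \to \lnot Z): α-rule — add Y, \lnot \lnot Z.
                × closes — contains both Y and \lnot Y.
              branch 2.1.1.2 (add \lnot Z, (Y \to \lnot Z)):
                (Z \lor (\lnot W \land U)): β-rule — branch into Z  //  (\lnot W \land U).
                  branch 2.1.1.2.1 (add Z):
                    × closes — contains both Z and \lnot Z.
                  branch 2.1.1.2.2 (add (\lnot W \land U)):
                    (\lnot W \land U): α-rule — add \lnot W, U.
                    (Y \to \lnot Z): β-rule — branch into \lnot Y  //  \lnot Z.
                      branch 2.1.1.2.2.1 (add \lnot Y):
                        ○ open, literals {U=T, W=F, Y=F, Z=F}.
                      branch 2.1.1.2.2.2 (add \lnot Z):
                        ○ open, literals {U=T, W=F, Y=F, Z=F}.
          branch 2.1.2 (add \lnot (\lnot Y \land (Z \lor (\lnot W \land U))), (Z \leftrightarrow (Y \to \lnot Z))):
            \lnot (\lnot Y \land (Z \lor (\lnot W \land U))): β-rule — branch into \lnot \lnot Y  //  \lnot (Z \lor (\lnot W \land U)).
              branch 2.1.2.1 (add \lnot \lnot Y):
                (Z \leftrightarrow (Y \to \lnot Z)): β-rule — branch into Z, (Y \to \lnot Z)  //  \lnot Z, \lnot (Y \to \lnot Z).
                  branch 2.1.2.1.1 (add Z, (Y \to \lnot Z)):
                    (Y \to \lnot Z): β-rule — branch into \lnot Y  //  \lnot Z.
                      branch 2.1.2.1.1.1 (add \lnot Y):
                        × closes — contains both Y and \lnot Y.
                      branch 2.1.2.1.1.2 (add \lnot Z):
                        × closes — contains both Z and \lnot Z.
                  branch 2.1.2.1.2 (add \lnot Z, \lnot (Y \to \lnot Z)):
                    \lnot (Y \to \lnot Z): α-rule — add Y, \lnot \lnot Z.
                    × closes — contains both Z and \lnot Z.
              branch 2.1.2.2 (add \lnot (Z \lor (\lnot W \land U))):
                \lnot (Z \lor (\lnot W \land U)): α-rule — add \lnot Z, \lnot (\lnot W \land U).
                (Z \leftrightarrow (Y \to \lnot Z)): β-rule — branch into Z, (Y \to \lnot Z)  //  \lnot Z, \lnot (Y \to \lnot Z).
                  branch 2.1.2.2.1 (add Z, (Y \to \lnot Z)):
                    × closes — contains both Z and \lnot Z.
                  branch 2.1.2.2.2 (add \lnot Z, \lnot (Y \to \lnot Z)):
                    \lnot (Y \to \lnot Z): α-rule — add Y, \lnot \lnot Z.
                    × closes — contains both Z and \lnot Z.
      branch 2.2 (add \lnot (W \to \lnot Y)):
        \lnot (W \to \lnot Y): α-rule — add W, \lnot \lnot Y.
        ○ open, literals {W=T, Y=T}.
8 branches closed, 5 open.
An open branch gives a countermodel: V=F, W=T, Z=T (unmentioned atoms arbitrary); under it the original formula is false.

Not valid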